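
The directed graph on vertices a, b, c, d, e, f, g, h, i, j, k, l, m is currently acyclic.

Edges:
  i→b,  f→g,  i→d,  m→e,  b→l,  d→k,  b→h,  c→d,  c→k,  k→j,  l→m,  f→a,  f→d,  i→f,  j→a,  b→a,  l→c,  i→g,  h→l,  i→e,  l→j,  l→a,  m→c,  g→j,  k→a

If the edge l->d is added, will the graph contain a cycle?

Adding l→d creates a cycle iff d can already reach l.
Explore from d: no path reaches l. The graph stays acyclic.

No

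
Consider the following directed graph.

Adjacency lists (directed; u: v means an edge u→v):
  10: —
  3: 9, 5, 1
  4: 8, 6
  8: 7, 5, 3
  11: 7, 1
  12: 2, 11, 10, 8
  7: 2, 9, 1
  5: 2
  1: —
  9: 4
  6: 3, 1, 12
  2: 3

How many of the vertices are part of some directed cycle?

A vertex is on a directed cycle iff it belongs to a strongly connected component of size ≥ 2 (or has a self-loop).
The vertices on cycles are {2, 3, 4, 5, 6, 7, 8, 9, 11, 12} — 10 in total.

10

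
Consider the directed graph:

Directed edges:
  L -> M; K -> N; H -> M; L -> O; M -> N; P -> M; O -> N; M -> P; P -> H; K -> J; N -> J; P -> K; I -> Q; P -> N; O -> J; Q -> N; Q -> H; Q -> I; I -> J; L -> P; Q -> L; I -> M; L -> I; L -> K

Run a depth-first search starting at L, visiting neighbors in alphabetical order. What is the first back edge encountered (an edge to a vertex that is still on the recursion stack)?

H→M

DFS from L (visiting neighbors in alphabetical order); mark gray on enter, black on exit:
L gray
  I gray
    J gray
    J black
    M gray
      N gray
        N→J: J black — skip
      N black
      P gray
        H gray
          H→M: M is gray → back edge
First back edge: H → M.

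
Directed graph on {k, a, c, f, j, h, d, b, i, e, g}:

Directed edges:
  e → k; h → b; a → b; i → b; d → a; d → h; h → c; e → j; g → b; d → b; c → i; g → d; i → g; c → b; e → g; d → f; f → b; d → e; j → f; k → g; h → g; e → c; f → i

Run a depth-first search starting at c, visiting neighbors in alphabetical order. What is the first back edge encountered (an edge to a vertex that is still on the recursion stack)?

DFS from c (visiting neighbors in alphabetical order); mark gray on enter, black on exit:
c gray
  b gray
  b black
  i gray
    i→b: b black — skip
    g gray
      g→b: b black — skip
      d gray
        a gray
          a→b: b black — skip
        a black
        d→b: b black — skip
        e gray
          e→c: c is gray → back edge
First back edge: e → c.

e→c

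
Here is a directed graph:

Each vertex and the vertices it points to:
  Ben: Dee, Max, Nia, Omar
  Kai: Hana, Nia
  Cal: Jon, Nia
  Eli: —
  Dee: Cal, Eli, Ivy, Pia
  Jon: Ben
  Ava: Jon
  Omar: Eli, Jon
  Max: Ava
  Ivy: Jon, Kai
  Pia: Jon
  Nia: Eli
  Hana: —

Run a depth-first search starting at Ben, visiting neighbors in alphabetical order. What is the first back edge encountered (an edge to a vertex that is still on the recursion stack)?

Jon→Ben

DFS from Ben (visiting neighbors in alphabetical order); mark gray on enter, black on exit:
Ben gray
  Dee gray
    Cal gray
      Jon gray
        Jon→Ben: Ben is gray → back edge
First back edge: Jon → Ben.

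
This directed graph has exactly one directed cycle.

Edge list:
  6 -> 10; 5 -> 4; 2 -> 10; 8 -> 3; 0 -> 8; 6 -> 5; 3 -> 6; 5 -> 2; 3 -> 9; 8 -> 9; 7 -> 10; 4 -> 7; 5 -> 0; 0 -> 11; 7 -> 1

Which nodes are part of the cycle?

DFS with gray/black marking from 5:
5 gray
  0 gray
    11 gray
    11 black
    8 gray
      3 gray
        9 gray
        9 black
        6 gray
          10 gray
          10 black
          6→5: 5 is gray → back edge
Back edge closes the cycle 5 → 0 → 8 → 3 → 6 → 5; its vertices are {0, 3, 5, 6, 8}.

0, 3, 5, 6, 8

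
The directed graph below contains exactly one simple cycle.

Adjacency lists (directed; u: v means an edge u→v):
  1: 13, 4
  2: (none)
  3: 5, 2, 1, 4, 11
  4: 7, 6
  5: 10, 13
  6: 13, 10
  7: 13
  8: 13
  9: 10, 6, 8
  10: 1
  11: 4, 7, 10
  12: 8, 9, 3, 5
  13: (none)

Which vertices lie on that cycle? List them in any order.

1, 4, 6, 10

DFS with gray/black marking from 1:
1 gray
  13 gray
  13 black
  4 gray
    7 gray
      7→13: 13 black — skip
    7 black
    6 gray
      6→13: 13 black — skip
      10 gray
        10→1: 1 is gray → back edge
Back edge closes the cycle 1 → 4 → 6 → 10 → 1; its vertices are {1, 4, 6, 10}.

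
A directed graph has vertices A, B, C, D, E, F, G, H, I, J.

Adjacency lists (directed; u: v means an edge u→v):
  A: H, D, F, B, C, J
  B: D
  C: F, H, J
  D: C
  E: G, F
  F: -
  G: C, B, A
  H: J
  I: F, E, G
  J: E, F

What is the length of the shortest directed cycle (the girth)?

4

For each vertex v, BFS finds the shortest path from v back to v.
The shortest such closed walk is G → C → J → E → G, length 4.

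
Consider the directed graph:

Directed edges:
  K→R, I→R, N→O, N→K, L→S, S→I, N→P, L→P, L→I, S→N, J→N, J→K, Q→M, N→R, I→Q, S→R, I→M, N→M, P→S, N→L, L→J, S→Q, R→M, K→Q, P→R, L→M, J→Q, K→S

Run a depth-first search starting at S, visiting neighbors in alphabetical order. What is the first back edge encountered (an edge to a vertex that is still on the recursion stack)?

DFS from S (visiting neighbors in alphabetical order); mark gray on enter, black on exit:
S gray
  I gray
    M gray
    M black
    Q gray
      Q→M: M black — skip
    Q black
    R gray
      R→M: M black — skip
    R black
  I black
  N gray
    K gray
      K→Q: Q black — skip
      K→R: R black — skip
      K→S: S is gray → back edge
First back edge: K → S.

K->S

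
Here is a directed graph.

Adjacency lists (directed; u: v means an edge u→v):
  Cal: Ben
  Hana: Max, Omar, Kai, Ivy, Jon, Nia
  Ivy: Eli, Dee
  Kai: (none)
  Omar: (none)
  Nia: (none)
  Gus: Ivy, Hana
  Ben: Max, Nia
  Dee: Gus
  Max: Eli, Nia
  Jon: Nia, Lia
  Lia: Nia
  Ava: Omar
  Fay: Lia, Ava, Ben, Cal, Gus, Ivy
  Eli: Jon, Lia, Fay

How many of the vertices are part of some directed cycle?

9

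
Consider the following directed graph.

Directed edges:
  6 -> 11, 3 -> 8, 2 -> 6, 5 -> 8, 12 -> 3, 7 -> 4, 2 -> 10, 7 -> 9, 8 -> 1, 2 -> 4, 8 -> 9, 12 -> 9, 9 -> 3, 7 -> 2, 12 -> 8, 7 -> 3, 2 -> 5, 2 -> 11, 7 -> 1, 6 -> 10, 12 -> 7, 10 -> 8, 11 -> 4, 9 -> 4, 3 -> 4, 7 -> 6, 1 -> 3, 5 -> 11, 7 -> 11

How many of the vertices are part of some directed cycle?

A vertex is on a directed cycle iff it belongs to a strongly connected component of size ≥ 2 (or has a self-loop).
The vertices on cycles are {1, 3, 8, 9} — 4 in total.

4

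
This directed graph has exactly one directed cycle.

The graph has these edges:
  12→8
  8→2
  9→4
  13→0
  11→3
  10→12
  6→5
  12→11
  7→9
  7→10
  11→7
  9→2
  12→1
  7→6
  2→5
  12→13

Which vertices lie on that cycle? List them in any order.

7, 10, 11, 12

DFS with gray/black marking from 7:
7 gray
  6 gray
    5 gray
    5 black
  6 black
  9 gray
    2 gray
      2→5: 5 black — skip
    2 black
    4 gray
    4 black
  9 black
  10 gray
    12 gray
      1 gray
      1 black
      11 gray
        11→7: 7 is gray → back edge
Back edge closes the cycle 7 → 10 → 12 → 11 → 7; its vertices are {7, 10, 11, 12}.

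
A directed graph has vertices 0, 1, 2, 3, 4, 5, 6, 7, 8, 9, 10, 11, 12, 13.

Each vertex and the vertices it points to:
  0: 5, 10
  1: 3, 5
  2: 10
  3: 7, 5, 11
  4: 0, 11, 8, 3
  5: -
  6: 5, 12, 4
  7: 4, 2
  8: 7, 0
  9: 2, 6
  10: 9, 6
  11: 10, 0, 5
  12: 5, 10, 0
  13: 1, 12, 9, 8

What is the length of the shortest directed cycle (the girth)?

For each vertex v, BFS finds the shortest path from v back to v.
The shortest such closed walk is 9 → 2 → 10 → 9, length 3.

3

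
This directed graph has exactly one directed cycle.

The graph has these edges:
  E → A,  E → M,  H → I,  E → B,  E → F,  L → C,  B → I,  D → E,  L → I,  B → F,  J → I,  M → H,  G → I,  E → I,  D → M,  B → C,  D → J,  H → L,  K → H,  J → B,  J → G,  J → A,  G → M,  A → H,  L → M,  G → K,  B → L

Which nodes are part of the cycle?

H, L, M

DFS with gray/black marking from M:
M gray
  H gray
    I gray
    I black
    L gray
      C gray
      C black
      L→I: I black — skip
      L→M: M is gray → back edge
Back edge closes the cycle M → H → L → M; its vertices are {H, L, M}.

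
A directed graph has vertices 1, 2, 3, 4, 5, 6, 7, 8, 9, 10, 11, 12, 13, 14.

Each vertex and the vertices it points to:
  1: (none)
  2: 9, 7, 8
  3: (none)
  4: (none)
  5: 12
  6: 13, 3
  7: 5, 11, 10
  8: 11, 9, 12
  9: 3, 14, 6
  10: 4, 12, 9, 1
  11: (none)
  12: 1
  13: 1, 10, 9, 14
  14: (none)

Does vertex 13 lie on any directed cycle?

13 is on a cycle iff 13 can reach itself via ≥1 edge.
13 → 9 → 6 → 13 — yes.

Yes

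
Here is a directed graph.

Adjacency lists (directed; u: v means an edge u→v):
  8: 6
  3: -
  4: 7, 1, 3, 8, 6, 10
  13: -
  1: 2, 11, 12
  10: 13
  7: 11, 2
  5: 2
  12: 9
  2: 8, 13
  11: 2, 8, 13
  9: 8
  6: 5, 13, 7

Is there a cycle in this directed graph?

Yes

DFS with white/gray/black marking, starting from 7:
7 gray
  11 gray
    2 gray
      8 gray
        6 gray
          5 gray
            5→2: 2 is gray → back edge
Back edge found, so a cycle exists: 2 → 8 → 6 → 5 → 2.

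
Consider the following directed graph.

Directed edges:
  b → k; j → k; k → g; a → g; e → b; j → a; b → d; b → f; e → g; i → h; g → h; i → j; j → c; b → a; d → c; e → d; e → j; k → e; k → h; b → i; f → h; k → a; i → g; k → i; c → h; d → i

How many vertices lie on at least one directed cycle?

6

A vertex is on a directed cycle iff it belongs to a strongly connected component of size ≥ 2 (or has a self-loop).
The vertices on cycles are {b, d, e, i, j, k} — 6 in total.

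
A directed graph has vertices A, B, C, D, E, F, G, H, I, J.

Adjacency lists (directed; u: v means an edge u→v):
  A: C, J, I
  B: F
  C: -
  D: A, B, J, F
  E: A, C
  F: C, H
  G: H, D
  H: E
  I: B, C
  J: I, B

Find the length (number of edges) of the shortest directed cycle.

For each vertex v, BFS finds the shortest path from v back to v.
The shortest such closed walk is H → E → A → I → B → F → H, length 6.

6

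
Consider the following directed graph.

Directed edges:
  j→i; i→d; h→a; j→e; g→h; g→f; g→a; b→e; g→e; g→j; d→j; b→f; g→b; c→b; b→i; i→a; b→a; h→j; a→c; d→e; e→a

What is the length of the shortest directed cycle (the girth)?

3

For each vertex v, BFS finds the shortest path from v back to v.
The shortest such closed walk is b → a → c → b, length 3.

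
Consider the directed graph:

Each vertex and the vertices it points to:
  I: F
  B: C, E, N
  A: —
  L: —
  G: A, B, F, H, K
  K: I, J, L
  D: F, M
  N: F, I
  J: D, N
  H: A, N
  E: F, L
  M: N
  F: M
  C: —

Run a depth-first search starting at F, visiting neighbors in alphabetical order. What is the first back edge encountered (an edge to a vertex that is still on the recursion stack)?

DFS from F (visiting neighbors in alphabetical order); mark gray on enter, black on exit:
F gray
  M gray
    N gray
      N→F: F is gray → back edge
First back edge: N → F.

N→F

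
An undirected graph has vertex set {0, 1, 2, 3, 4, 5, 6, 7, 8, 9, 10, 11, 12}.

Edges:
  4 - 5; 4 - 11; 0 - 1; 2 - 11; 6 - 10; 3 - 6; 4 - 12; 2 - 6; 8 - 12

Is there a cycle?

DFS, tracking each vertex's parent; an edge to a visited non-parent vertex closes a cycle.
Start from 5:
visit 5 (parent –)
  visit 4 (parent 5)
    visit 11 (parent 4)
      visit 2 (parent 11)
        2–11: parent, skip
        visit 6 (parent 2)
          visit 10 (parent 6)
            10–6: parent, skip
          visit 3 (parent 6)
            3–6: parent, skip
          6–2: parent, skip
      11–4: parent, skip
    visit 12 (parent 4)
      12–4: parent, skip
      visit 8 (parent 12)
        8–12: parent, skip
    4–5: parent, skip
visit 0 (parent –)
  visit 1 (parent 0)
    1–0: parent, skip
visit 7 (parent –)
visit 9 (parent –)
No non-parent visited neighbor found — the graph is a forest.

No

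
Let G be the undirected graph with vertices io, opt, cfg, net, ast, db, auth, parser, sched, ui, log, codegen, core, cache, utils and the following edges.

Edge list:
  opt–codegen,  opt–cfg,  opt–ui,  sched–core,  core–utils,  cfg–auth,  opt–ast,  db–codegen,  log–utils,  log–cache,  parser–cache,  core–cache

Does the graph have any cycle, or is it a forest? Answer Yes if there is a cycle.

Yes

DFS, tracking each vertex's parent; an edge to a visited non-parent vertex closes a cycle.
Start from cache:
visit cache (parent –)
  visit core (parent cache)
    visit utils (parent core)
      utils–core: parent, skip
      visit log (parent utils)
        log–cache: cache visited and ≠ parent → cycle
Cycle: cache – core – utils – log – cache.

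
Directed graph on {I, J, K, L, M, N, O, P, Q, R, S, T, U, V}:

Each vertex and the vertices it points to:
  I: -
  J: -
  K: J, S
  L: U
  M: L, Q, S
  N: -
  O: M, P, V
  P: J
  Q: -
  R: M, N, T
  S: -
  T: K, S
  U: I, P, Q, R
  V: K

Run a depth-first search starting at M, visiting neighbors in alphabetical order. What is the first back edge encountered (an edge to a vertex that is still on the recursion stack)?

R→M

DFS from M (visiting neighbors in alphabetical order); mark gray on enter, black on exit:
M gray
  L gray
    U gray
      I gray
      I black
      P gray
        J gray
        J black
      P black
      Q gray
      Q black
      R gray
        R→M: M is gray → back edge
First back edge: R → M.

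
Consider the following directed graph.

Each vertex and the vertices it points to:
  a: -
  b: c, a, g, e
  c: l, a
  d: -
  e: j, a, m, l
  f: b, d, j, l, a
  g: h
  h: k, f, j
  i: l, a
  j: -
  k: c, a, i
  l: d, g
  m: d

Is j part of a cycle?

No

j lies on a cycle iff there is a path from j back to itself.
Exploring from j, it never reaches itself; equivalently, its strongly connected component is a singleton.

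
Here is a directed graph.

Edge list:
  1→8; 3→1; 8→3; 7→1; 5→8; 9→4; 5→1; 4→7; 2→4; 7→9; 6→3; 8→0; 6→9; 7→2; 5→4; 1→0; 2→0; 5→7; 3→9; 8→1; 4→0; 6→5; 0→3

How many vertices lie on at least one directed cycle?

A vertex is on a directed cycle iff it belongs to a strongly connected component of size ≥ 2 (or has a self-loop).
The vertices on cycles are {0, 1, 2, 3, 4, 7, 8, 9} — 8 in total.

8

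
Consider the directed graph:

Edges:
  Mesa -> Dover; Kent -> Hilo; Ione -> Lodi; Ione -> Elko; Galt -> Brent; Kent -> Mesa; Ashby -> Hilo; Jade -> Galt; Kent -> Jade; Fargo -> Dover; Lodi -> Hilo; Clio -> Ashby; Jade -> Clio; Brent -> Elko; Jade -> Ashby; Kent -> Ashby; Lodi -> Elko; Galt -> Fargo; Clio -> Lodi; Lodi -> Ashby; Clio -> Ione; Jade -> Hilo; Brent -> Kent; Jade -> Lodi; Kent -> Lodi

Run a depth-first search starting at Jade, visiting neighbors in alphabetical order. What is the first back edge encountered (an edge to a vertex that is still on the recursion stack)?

Kent->Jade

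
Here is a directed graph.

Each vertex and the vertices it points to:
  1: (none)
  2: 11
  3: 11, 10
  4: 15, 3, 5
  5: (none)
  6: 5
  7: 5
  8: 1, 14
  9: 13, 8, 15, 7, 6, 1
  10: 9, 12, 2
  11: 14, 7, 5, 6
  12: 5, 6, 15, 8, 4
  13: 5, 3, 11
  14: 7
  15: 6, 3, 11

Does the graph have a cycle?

Yes

DFS with white/gray/black marking, starting from 3:
3 gray
  11 gray
    14 gray
      7 gray
        5 gray
        5 black
      7 black
    14 black
    11→7: 7 black — skip
    11→5: 5 black — skip
    6 gray
      6→5: 5 black — skip
    6 black
  11 black
  10 gray
    9 gray
      13 gray
        13→5: 5 black — skip
        13→3: 3 is gray → back edge
Back edge found, so a cycle exists: 3 → 10 → 9 → 13 → 3.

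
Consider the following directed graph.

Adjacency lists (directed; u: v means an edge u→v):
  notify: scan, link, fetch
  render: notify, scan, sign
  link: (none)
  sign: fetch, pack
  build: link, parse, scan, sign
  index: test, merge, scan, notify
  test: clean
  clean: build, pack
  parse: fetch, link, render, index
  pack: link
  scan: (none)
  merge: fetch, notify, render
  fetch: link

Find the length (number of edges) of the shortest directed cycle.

For each vertex v, BFS finds the shortest path from v back to v.
The shortest such closed walk is build → parse → index → test → clean → build, length 5.

5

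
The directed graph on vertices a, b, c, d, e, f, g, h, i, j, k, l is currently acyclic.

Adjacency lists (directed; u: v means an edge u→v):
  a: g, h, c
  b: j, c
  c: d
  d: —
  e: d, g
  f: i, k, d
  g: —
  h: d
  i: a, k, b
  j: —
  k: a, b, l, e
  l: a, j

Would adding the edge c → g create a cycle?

Adding c→g creates a cycle iff g can already reach c.
Explore from g: no path reaches c. The graph stays acyclic.

No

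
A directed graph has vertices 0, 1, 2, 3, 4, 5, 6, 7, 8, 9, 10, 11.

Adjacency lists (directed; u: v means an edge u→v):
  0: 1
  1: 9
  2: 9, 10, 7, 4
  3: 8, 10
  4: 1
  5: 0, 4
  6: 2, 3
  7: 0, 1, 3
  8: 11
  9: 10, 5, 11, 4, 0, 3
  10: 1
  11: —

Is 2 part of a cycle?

No

2 lies on a cycle iff there is a path from 2 back to itself.
Exploring from 2, it never reaches itself; equivalently, its strongly connected component is a singleton.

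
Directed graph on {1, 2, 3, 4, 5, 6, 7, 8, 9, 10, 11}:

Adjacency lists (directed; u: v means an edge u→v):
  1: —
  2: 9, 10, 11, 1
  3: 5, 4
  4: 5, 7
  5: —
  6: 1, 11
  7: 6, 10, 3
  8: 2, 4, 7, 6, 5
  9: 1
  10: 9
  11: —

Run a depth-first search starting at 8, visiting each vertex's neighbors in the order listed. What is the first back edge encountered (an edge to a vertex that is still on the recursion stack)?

3→4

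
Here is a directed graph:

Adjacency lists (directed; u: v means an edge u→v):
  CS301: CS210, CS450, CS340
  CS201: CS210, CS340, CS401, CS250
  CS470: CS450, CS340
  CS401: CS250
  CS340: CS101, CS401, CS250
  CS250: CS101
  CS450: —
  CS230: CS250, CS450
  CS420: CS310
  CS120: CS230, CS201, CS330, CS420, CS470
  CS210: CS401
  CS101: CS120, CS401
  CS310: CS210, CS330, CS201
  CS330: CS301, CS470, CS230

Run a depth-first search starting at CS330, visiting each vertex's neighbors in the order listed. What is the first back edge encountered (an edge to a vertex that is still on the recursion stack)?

CS230→CS250

DFS from CS330 (visiting each vertex's neighbors in the order listed); mark gray on enter, black on exit:
CS330 gray
  CS301 gray
    CS210 gray
      CS401 gray
        CS250 gray
          CS101 gray
            CS120 gray
              CS230 gray
                CS230→CS250: CS250 is gray → back edge
First back edge: CS230 → CS250.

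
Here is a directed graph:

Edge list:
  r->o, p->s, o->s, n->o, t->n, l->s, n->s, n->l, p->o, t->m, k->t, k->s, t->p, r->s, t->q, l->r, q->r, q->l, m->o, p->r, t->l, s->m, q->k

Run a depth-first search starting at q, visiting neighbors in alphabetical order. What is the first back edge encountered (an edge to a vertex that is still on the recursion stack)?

o->s

DFS from q (visiting neighbors in alphabetical order); mark gray on enter, black on exit:
q gray
  k gray
    s gray
      m gray
        o gray
          o→s: s is gray → back edge
First back edge: o → s.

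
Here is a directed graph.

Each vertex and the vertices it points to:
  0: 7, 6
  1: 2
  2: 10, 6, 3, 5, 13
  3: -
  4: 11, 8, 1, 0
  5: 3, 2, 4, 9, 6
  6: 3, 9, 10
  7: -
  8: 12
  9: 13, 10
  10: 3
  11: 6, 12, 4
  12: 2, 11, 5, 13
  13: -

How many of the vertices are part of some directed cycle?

7

A vertex is on a directed cycle iff it belongs to a strongly connected component of size ≥ 2 (or has a self-loop).
The vertices on cycles are {1, 2, 4, 5, 8, 11, 12} — 7 in total.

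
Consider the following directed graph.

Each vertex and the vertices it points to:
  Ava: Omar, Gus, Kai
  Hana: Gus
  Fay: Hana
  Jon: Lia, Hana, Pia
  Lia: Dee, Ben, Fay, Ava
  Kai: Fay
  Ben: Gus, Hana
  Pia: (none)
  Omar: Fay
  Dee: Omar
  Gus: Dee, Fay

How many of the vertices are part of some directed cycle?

A vertex is on a directed cycle iff it belongs to a strongly connected component of size ≥ 2 (or has a self-loop).
The vertices on cycles are {Dee, Fay, Gus, Hana, Omar} — 5 in total.

5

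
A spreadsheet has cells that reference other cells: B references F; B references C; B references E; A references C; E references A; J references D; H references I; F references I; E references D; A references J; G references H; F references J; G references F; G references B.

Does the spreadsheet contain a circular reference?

No

DFS with white/gray/black marking, starting from D:
D gray
D black
A gray
  J gray
    J→D: D black — skip
  J black
  C gray
  C black
A black
B gray
  B→C: C black — skip
  F gray
    I gray
    I black
    F→J: J black — skip
  F black
  E gray
    E→A: A black — skip
    E→D: D black — skip
  E black
B black
G gray
  G→F: F black — skip
  H gray
    H→I: I black — skip
  H black
  G→B: B black — skip
G black
Every edge goes to a white or black vertex — no back edge, so the graph is acyclic.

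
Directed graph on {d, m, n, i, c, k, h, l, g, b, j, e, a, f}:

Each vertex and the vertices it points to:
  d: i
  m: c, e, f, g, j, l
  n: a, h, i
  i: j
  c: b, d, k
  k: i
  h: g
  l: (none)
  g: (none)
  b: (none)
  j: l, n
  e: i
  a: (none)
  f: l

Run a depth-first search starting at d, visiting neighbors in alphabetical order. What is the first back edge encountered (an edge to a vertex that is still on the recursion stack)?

DFS from d (visiting neighbors in alphabetical order); mark gray on enter, black on exit:
d gray
  i gray
    j gray
      l gray
      l black
      n gray
        a gray
        a black
        h gray
          g gray
          g black
        h black
        n→i: i is gray → back edge
First back edge: n → i.

n→i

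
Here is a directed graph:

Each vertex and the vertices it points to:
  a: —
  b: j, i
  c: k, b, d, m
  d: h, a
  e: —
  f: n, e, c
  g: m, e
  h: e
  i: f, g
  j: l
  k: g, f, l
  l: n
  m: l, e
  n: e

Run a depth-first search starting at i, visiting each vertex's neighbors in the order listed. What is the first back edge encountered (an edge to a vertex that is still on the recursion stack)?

DFS from i (visiting each vertex's neighbors in the order listed); mark gray on enter, black on exit:
i gray
  f gray
    n gray
      e gray
      e black
    n black
    f→e: e black — skip
    c gray
      k gray
        g gray
          m gray
            l gray
              l→n: n black — skip
            l black
            m→e: e black — skip
          m black
          g→e: e black — skip
        g black
        k→f: f is gray → back edge
First back edge: k → f.

k->f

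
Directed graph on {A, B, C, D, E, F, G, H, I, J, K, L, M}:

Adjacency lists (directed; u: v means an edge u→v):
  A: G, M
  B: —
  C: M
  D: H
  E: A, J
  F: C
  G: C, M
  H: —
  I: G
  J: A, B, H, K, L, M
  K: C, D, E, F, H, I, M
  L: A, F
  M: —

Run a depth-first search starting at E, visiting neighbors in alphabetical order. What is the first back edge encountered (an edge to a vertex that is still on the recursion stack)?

DFS from E (visiting neighbors in alphabetical order); mark gray on enter, black on exit:
E gray
  A gray
    G gray
      C gray
        M gray
        M black
      C black
      G→M: M black — skip
    G black
    A→M: M black — skip
  A black
  J gray
    J→A: A black — skip
    B gray
    B black
    H gray
    H black
    K gray
      K→C: C black — skip
      D gray
        D→H: H black — skip
      D black
      K→E: E is gray → back edge
First back edge: K → E.

K->E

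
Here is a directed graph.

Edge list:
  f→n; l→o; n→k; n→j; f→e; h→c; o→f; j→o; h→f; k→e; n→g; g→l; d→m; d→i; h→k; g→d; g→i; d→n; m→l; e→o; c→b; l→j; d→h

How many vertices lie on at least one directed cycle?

A vertex is on a directed cycle iff it belongs to a strongly connected component of size ≥ 2 (or has a self-loop).
The vertices on cycles are {d, e, f, g, h, j, k, l, m, n, o} — 11 in total.

11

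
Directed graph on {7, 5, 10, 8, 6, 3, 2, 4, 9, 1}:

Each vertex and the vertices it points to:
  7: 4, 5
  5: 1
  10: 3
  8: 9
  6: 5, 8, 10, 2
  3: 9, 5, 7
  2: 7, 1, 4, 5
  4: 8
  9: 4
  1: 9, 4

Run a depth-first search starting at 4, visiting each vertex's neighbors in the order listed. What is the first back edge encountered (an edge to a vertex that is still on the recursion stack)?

DFS from 4 (visiting each vertex's neighbors in the order listed); mark gray on enter, black on exit:
4 gray
  8 gray
    9 gray
      9→4: 4 is gray → back edge
First back edge: 9 → 4.

9->4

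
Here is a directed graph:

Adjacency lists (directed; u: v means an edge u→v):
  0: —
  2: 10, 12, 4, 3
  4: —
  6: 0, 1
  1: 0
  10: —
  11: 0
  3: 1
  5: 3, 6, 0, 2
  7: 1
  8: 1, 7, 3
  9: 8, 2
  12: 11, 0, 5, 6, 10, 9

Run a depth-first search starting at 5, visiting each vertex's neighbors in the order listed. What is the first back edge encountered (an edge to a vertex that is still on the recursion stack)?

12->5

DFS from 5 (visiting each vertex's neighbors in the order listed); mark gray on enter, black on exit:
5 gray
  3 gray
    1 gray
      0 gray
      0 black
    1 black
  3 black
  6 gray
    6→0: 0 black — skip
    6→1: 1 black — skip
  6 black
  5→0: 0 black — skip
  2 gray
    10 gray
    10 black
    12 gray
      11 gray
        11→0: 0 black — skip
      11 black
      12→0: 0 black — skip
      12→5: 5 is gray → back edge
First back edge: 12 → 5.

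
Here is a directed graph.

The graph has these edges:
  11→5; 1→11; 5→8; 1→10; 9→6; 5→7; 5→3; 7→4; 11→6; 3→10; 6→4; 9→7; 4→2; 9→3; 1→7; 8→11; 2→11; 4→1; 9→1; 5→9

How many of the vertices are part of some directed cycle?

A vertex is on a directed cycle iff it belongs to a strongly connected component of size ≥ 2 (or has a self-loop).
The vertices on cycles are {1, 2, 4, 5, 6, 7, 8, 9, 11} — 9 in total.

9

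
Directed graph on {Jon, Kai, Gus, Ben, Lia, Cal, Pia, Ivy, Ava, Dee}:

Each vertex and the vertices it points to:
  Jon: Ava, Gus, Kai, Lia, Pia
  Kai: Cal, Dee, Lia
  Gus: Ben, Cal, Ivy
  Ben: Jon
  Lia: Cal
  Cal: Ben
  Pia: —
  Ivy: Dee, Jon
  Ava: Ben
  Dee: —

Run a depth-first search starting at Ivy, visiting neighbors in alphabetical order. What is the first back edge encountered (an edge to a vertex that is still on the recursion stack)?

Ben→Jon

DFS from Ivy (visiting neighbors in alphabetical order); mark gray on enter, black on exit:
Ivy gray
  Dee gray
  Dee black
  Jon gray
    Ava gray
      Ben gray
        Ben→Jon: Jon is gray → back edge
First back edge: Ben → Jon.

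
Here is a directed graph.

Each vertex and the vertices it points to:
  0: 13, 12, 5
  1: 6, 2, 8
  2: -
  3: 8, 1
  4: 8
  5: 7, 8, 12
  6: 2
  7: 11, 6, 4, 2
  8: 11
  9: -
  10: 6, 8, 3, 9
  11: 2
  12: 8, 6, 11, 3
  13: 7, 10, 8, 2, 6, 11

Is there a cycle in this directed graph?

DFS with white/gray/black marking, starting from 11:
11 gray
  2 gray
  2 black
11 black
0 gray
  13 gray
    7 gray
      7→11: 11 black — skip
      6 gray
        6→2: 2 black — skip
      6 black
      4 gray
        8 gray
          8→11: 11 black — skip
        8 black
      4 black
      7→2: 2 black — skip
    7 black
    10 gray
      10→6: 6 black — skip
      10→8: 8 black — skip
      3 gray
        3→8: 8 black — skip
        1 gray
          1→6: 6 black — skip
          1→2: 2 black — skip
          1→8: 8 black — skip
        1 black
      3 black
      9 gray
      9 black
    10 black
    13→8: 8 black — skip
    13→2: 2 black — skip
    13→6: 6 black — skip
    13→11: 11 black — skip
  13 black
  12 gray
    12→8: 8 black — skip
    12→6: 6 black — skip
    12→11: 11 black — skip
    12→3: 3 black — skip
  12 black
  5 gray
    5→7: 7 black — skip
    5→8: 8 black — skip
    5→12: 12 black — skip
  5 black
0 black
Every edge goes to a white or black vertex — no back edge, so the graph is acyclic.

No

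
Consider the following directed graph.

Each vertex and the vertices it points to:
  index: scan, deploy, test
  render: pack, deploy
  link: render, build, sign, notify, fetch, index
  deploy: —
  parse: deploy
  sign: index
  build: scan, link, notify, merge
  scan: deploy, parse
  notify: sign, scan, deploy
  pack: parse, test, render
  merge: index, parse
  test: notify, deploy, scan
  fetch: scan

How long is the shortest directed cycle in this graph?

For each vertex v, BFS finds the shortest path from v back to v.
The shortest such closed walk is link → build → link, length 2.

2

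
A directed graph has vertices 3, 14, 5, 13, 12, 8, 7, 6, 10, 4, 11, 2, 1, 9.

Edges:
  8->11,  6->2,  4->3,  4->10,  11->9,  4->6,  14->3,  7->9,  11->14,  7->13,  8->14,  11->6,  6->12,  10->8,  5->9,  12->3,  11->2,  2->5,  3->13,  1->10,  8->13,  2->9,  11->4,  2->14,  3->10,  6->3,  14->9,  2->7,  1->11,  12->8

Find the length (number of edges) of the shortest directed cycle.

4

For each vertex v, BFS finds the shortest path from v back to v.
The shortest such closed walk is 11 → 4 → 10 → 8 → 11, length 4.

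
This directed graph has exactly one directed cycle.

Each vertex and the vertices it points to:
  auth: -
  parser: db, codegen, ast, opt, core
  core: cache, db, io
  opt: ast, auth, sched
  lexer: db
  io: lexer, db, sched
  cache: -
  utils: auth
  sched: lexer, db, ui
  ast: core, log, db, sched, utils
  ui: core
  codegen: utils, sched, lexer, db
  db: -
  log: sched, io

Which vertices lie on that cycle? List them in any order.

io, ui, core, sched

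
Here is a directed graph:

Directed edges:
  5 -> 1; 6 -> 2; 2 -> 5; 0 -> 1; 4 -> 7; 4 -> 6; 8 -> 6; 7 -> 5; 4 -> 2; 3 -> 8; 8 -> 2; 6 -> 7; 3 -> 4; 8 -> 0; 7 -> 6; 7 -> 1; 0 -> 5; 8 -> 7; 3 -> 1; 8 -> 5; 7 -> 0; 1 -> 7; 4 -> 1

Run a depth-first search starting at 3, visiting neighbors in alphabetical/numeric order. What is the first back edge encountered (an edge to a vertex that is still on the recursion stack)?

DFS from 3 (visiting neighbors in alphabetical/numeric order); mark gray on enter, black on exit:
3 gray
  1 gray
    7 gray
      0 gray
        0→1: 1 is gray → back edge
First back edge: 0 → 1.

0→1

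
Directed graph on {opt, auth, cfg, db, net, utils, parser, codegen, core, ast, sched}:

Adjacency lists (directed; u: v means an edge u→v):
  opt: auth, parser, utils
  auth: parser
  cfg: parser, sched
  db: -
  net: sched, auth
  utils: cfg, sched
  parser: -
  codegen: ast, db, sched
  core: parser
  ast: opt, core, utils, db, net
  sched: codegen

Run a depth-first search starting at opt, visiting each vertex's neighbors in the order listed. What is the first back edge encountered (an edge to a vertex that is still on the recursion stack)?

DFS from opt (visiting each vertex's neighbors in the order listed); mark gray on enter, black on exit:
opt gray
  auth gray
    parser gray
    parser black
  auth black
  opt→parser: parser black — skip
  utils gray
    cfg gray
      cfg→parser: parser black — skip
      sched gray
        codegen gray
          ast gray
            ast→opt: opt is gray → back edge
First back edge: ast → opt.

ast→opt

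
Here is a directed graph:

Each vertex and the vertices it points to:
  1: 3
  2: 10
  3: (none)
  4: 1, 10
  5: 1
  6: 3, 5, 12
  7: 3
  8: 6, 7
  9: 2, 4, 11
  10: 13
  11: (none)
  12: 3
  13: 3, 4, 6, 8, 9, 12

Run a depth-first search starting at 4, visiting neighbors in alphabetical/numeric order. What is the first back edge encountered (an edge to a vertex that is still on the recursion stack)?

DFS from 4 (visiting neighbors in alphabetical/numeric order); mark gray on enter, black on exit:
4 gray
  1 gray
    3 gray
    3 black
  1 black
  10 gray
    13 gray
      13→3: 3 black — skip
      13→4: 4 is gray → back edge
First back edge: 13 → 4.

13→4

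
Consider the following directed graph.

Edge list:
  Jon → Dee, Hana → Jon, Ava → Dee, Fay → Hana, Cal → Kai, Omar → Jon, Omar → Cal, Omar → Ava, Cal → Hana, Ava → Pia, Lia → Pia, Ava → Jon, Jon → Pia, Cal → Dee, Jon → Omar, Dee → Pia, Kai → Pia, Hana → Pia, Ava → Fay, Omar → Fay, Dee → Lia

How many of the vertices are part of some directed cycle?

A vertex is on a directed cycle iff it belongs to a strongly connected component of size ≥ 2 (or has a self-loop).
The vertices on cycles are {Ava, Cal, Fay, Jon, Hana, Omar} — 6 in total.

6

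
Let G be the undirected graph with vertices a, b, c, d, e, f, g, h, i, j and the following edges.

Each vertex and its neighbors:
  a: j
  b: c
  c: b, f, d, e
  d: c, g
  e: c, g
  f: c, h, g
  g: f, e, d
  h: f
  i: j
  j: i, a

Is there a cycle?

Yes

DFS, tracking each vertex's parent; an edge to a visited non-parent vertex closes a cycle.
Start from d:
visit d (parent –)
  visit c (parent d)
    visit b (parent c)
      b–c: parent, skip
    visit f (parent c)
      f–c: parent, skip
      visit h (parent f)
        h–f: parent, skip
      visit g (parent f)
        g–f: parent, skip
        visit e (parent g)
          e–c: c visited and ≠ parent → cycle
Cycle: c – f – g – e – c.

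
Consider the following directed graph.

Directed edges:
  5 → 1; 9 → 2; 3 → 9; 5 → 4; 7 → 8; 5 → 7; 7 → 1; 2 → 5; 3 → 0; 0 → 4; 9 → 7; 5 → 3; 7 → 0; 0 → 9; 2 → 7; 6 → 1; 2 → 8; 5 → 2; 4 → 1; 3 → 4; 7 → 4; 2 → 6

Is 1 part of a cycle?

No

1 lies on a cycle iff there is a path from 1 back to itself.
Exploring from 1, it never reaches itself; equivalently, its strongly connected component is a singleton.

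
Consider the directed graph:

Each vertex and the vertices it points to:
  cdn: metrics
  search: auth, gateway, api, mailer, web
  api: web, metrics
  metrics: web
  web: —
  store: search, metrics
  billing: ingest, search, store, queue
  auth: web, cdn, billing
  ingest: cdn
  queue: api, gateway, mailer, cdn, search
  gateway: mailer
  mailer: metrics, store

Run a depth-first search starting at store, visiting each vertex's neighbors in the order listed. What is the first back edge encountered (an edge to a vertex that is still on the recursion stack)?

DFS from store (visiting each vertex's neighbors in the order listed); mark gray on enter, black on exit:
store gray
  search gray
    auth gray
      web gray
      web black
      cdn gray
        metrics gray
          metrics→web: web black — skip
        metrics black
      cdn black
      billing gray
        ingest gray
          ingest→cdn: cdn black — skip
        ingest black
        billing→search: search is gray → back edge
First back edge: billing → search.

billing->search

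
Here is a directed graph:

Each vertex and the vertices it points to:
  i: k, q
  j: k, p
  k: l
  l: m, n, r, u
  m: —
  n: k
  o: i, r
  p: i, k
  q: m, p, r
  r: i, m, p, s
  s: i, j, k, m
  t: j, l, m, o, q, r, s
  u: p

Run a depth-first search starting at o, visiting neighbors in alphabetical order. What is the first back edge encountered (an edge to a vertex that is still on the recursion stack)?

n→k

DFS from o (visiting neighbors in alphabetical order); mark gray on enter, black on exit:
o gray
  i gray
    k gray
      l gray
        m gray
        m black
        n gray
          n→k: k is gray → back edge
First back edge: n → k.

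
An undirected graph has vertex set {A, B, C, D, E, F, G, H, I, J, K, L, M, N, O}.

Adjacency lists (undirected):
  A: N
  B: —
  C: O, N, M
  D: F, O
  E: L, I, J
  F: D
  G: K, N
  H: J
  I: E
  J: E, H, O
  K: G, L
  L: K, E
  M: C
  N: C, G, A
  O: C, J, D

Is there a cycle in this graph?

Yes

DFS, tracking each vertex's parent; an edge to a visited non-parent vertex closes a cycle.
Start from O:
visit O (parent –)
  visit C (parent O)
    C–O: parent, skip
    visit N (parent C)
      N–C: parent, skip
      visit G (parent N)
        visit K (parent G)
          K–G: parent, skip
          visit L (parent K)
            L–K: parent, skip
            visit E (parent L)
              E–L: parent, skip
              visit I (parent E)
                I–E: parent, skip
              visit J (parent E)
                J–E: parent, skip
                visit H (parent J)
                  H–J: parent, skip
                J–O: O visited and ≠ parent → cycle
Cycle: O – C – N – G – K – L – E – J – O.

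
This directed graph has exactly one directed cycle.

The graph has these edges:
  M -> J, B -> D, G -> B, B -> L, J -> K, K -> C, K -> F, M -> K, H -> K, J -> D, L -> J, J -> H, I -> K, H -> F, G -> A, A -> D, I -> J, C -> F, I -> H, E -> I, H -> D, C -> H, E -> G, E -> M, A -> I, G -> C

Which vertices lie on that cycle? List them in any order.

DFS with gray/black marking from C:
C gray
  H gray
    F gray
    F black
    D gray
    D black
    K gray
      K→F: F black — skip
      K→C: C is gray → back edge
Back edge closes the cycle C → H → K → C; its vertices are {C, H, K}.

C, H, K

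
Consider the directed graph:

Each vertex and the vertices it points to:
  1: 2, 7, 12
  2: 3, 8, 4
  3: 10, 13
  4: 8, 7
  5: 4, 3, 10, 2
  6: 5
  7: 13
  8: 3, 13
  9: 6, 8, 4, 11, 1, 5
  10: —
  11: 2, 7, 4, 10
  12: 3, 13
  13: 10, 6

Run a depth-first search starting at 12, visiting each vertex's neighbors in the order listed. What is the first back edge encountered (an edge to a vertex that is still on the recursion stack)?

DFS from 12 (visiting each vertex's neighbors in the order listed); mark gray on enter, black on exit:
12 gray
  3 gray
    10 gray
    10 black
    13 gray
      13→10: 10 black — skip
      6 gray
        5 gray
          4 gray
            8 gray
              8→3: 3 is gray → back edge
First back edge: 8 → 3.

8->3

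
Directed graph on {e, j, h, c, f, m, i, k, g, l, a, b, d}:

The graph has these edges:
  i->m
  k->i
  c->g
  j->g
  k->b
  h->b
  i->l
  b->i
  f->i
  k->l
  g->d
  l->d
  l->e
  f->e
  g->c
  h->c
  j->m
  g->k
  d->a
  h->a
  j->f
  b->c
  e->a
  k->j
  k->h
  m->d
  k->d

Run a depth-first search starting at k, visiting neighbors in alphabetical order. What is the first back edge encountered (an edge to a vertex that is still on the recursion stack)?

g→c

DFS from k (visiting neighbors in alphabetical order); mark gray on enter, black on exit:
k gray
  b gray
    c gray
      g gray
        g→c: c is gray → back edge
First back edge: g → c.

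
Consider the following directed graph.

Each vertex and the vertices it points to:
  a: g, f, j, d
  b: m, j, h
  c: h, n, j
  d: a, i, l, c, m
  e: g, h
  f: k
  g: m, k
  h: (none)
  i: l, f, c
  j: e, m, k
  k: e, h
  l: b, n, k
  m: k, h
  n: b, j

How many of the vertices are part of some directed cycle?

6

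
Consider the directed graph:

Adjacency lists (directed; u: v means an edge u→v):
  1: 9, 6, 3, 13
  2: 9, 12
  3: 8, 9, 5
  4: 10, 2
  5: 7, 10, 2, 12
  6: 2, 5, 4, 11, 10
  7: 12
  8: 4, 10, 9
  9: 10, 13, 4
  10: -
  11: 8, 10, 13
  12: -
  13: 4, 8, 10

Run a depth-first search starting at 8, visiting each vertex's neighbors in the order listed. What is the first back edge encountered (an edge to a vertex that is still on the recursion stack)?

13→4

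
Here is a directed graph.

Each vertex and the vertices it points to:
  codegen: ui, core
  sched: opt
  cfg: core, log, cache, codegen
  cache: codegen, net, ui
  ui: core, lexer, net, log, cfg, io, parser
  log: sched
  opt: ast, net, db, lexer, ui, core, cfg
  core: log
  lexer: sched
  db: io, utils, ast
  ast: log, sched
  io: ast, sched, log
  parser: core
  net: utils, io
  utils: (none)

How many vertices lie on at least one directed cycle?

A vertex is on a directed cycle iff it belongs to a strongly connected component of size ≥ 2 (or has a self-loop).
The vertices on cycles are {db, io, ui, ast, cfg, log, net, opt, core, cache, lexer, sched, parser, codegen} — 14 in total.

14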